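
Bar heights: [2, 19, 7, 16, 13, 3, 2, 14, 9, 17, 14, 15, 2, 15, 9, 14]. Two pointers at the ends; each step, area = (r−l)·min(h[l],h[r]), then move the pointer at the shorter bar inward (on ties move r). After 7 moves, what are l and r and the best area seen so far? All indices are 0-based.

l=1, r=9, best area=196

[0,15] min(2,14)*15=30 best=30 * → l++
[1,15] min(19,14)*14=196 best=196 * → r--
[1,14] min(19,9)*13=117 best=196 → r--
[1,13] min(19,15)*12=180 best=196 → r--
[1,12] min(19,2)*11=22 best=196 → r--
[1,11] min(19,15)*10=150 best=196 → r--
[1,10] min(19,14)*9=126 best=196 → r--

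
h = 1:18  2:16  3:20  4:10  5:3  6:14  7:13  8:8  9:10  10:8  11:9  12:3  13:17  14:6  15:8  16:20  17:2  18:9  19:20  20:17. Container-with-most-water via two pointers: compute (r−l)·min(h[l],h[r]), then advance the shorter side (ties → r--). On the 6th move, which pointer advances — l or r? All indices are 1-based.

r

l=1 r=20: min(18,17)*19=323 best=323 *, r--
l=1 r=19: min(18,20)*18=324 best=324 *, l++
l=2 r=19: min(16,20)*17=272 best=324, l++
l=3 r=19: min(20,20)*16=320 best=324, r--
l=3 r=18: min(20,9)*15=135 best=324, r--
l=3 r=17: min(20,2)*14=28 best=324, r--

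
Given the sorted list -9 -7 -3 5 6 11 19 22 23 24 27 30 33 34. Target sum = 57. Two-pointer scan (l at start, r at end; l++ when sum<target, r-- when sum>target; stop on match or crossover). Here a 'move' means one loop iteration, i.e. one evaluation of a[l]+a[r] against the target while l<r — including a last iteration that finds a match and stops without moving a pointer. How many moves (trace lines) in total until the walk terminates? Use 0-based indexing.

9 moves

l=0 r=13: -9+34=25 <57, l++
l=1 r=13: -7+34=27 <57, l++
l=2 r=13: -3+34=31 <57, l++
l=3 r=13: 5+34=39 <57, l++
l=4 r=13: 6+34=40 <57, l++
l=5 r=13: 11+34=45 <57, l++
l=6 r=13: 19+34=53 <57, l++
l=7 r=13: 22+34=56 <57, l++
l=8 r=13: 23+34=57, found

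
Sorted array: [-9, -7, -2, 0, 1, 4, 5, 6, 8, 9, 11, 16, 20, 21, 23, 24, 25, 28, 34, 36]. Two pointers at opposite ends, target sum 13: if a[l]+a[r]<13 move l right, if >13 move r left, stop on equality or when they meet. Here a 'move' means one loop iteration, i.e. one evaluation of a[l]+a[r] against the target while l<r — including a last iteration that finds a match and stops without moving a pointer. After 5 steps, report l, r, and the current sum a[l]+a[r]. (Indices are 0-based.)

l=0, r=14, sum=14

[0,19] -9+36=27 >13 → r--
[0,18] -9+34=25 >13 → r--
[0,17] -9+28=19 >13 → r--
[0,16] -9+25=16 >13 → r--
[0,15] -9+24=15 >13 → r--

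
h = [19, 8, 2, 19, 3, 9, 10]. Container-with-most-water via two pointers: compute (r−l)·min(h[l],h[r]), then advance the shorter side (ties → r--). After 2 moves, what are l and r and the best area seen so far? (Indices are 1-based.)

l=1 r=7: min(19,10)*6=60 best=60 *, r--
l=1 r=6: min(19,9)*5=45 best=60, r--

l=1, r=5, best area=60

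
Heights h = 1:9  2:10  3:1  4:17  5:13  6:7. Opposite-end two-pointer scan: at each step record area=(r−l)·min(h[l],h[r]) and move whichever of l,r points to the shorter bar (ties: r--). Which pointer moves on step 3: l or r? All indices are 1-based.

[1,6] min(9,7)*5=35 best=35 * → r--
[1,5] min(9,13)*4=36 best=36 * → l++
[2,5] min(10,13)*3=30 best=36 → l++

l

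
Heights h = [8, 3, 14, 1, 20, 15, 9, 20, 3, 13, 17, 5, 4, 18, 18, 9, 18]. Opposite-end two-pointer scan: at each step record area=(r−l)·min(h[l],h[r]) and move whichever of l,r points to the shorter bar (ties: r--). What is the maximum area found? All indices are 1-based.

max area = 216

l=1 r=17: min(8,18)*16=128 best=128 *, l++
l=2 r=17: min(3,18)*15=45 best=128, l++
l=3 r=17: min(14,18)*14=196 best=196 *, l++
l=4 r=17: min(1,18)*13=13 best=196, l++
l=5 r=17: min(20,18)*12=216 best=216 *, r--
l=5 r=16: min(20,9)*11=99 best=216, r--
l=5 r=15: min(20,18)*10=180 best=216, r--
l=5 r=14: min(20,18)*9=162 best=216, r--
l=5 r=13: min(20,4)*8=32 best=216, r--
l=5 r=12: min(20,5)*7=35 best=216, r--
l=5 r=11: min(20,17)*6=102 best=216, r--
l=5 r=10: min(20,13)*5=65 best=216, r--
l=5 r=9: min(20,3)*4=12 best=216, r--
l=5 r=8: min(20,20)*3=60 best=216, r--
l=5 r=7: min(20,9)*2=18 best=216, r--
l=5 r=6: min(20,15)*1=15 best=216, r--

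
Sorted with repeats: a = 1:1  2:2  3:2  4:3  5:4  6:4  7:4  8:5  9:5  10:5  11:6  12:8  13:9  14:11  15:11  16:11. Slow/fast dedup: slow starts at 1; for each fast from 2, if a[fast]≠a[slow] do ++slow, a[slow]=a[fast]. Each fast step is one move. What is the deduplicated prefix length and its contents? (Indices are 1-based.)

slow=1 fast=2: a[fast]=2≠a[slow]=1 write a[2]=2, slow++,fast++
slow=2 fast=3: a[fast]=2=a[slow] dup, fast++
slow=2 fast=4: a[fast]=3≠a[slow]=2 write a[3]=3, slow++,fast++
slow=3 fast=5: a[fast]=4≠a[slow]=3 write a[4]=4, slow++,fast++
slow=4 fast=6: a[fast]=4=a[slow] dup, fast++
slow=4 fast=7: a[fast]=4=a[slow] dup, fast++
slow=4 fast=8: a[fast]=5≠a[slow]=4 write a[5]=5, slow++,fast++
slow=5 fast=9: a[fast]=5=a[slow] dup, fast++
slow=5 fast=10: a[fast]=5=a[slow] dup, fast++
slow=5 fast=11: a[fast]=6≠a[slow]=5 write a[6]=6, slow++,fast++
slow=6 fast=12: a[fast]=8≠a[slow]=6 write a[7]=8, slow++,fast++
slow=7 fast=13: a[fast]=9≠a[slow]=8 write a[8]=9, slow++,fast++
slow=8 fast=14: a[fast]=11≠a[slow]=9 write a[9]=11, slow++,fast++
slow=9 fast=15: a[fast]=11=a[slow] dup, fast++
slow=9 fast=16: a[fast]=11=a[slow] dup, fast++

length 9; prefix = [1, 2, 3, 4, 5, 6, 8, 9, 11]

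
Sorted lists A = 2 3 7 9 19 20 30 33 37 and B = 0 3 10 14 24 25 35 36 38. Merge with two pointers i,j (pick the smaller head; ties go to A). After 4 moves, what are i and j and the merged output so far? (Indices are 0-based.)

[i=0,j=0] A[i]=2>B[j]=0 take 0 → j++
[i=0,j=1] A[i]=2<=B[j]=3 take 2 → i++
[i=1,j=1] A[i]=3<=B[j]=3 take 3 → i++
[i=2,j=1] A[i]=7>B[j]=3 take 3 → j++

i=2, j=2, merged so far=[0, 2, 3, 3]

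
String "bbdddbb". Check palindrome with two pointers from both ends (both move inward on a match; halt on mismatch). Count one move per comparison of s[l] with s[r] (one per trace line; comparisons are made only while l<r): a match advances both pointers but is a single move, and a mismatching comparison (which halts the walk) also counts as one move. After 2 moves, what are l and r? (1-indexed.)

l=3, r=5

[1,7] 'b'=='b' → l++,r--
[2,6] 'b'=='b' → l++,r--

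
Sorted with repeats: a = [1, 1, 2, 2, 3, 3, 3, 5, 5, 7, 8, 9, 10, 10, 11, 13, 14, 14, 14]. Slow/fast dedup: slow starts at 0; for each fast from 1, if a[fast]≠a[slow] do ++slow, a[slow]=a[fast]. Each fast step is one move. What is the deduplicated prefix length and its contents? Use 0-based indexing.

(s=0,f=1) a[fast]=1=a[slow] dup → fast++
(s=0,f=2) a[fast]=2≠a[slow]=1 write a[1]=2 → slow++,fast++
(s=1,f=3) a[fast]=2=a[slow] dup → fast++
(s=1,f=4) a[fast]=3≠a[slow]=2 write a[2]=3 → slow++,fast++
(s=2,f=5) a[fast]=3=a[slow] dup → fast++
(s=2,f=6) a[fast]=3=a[slow] dup → fast++
(s=2,f=7) a[fast]=5≠a[slow]=3 write a[3]=5 → slow++,fast++
(s=3,f=8) a[fast]=5=a[slow] dup → fast++
(s=3,f=9) a[fast]=7≠a[slow]=5 write a[4]=7 → slow++,fast++
(s=4,f=10) a[fast]=8≠a[slow]=7 write a[5]=8 → slow++,fast++
(s=5,f=11) a[fast]=9≠a[slow]=8 write a[6]=9 → slow++,fast++
(s=6,f=12) a[fast]=10≠a[slow]=9 write a[7]=10 → slow++,fast++
(s=7,f=13) a[fast]=10=a[slow] dup → fast++
(s=7,f=14) a[fast]=11≠a[slow]=10 write a[8]=11 → slow++,fast++
(s=8,f=15) a[fast]=13≠a[slow]=11 write a[9]=13 → slow++,fast++
(s=9,f=16) a[fast]=14≠a[slow]=13 write a[10]=14 → slow++,fast++
(s=10,f=17) a[fast]=14=a[slow] dup → fast++
(s=10,f=18) a[fast]=14=a[slow] dup → fast++

length 11; prefix = [1, 2, 3, 5, 7, 8, 9, 10, 11, 13, 14]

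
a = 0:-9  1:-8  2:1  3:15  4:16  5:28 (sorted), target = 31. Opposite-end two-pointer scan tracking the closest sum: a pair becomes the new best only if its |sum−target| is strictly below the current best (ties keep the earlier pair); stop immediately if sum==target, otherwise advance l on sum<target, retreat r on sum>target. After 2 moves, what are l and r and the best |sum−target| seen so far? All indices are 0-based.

[0,5] -9+28=19 d=12 * → l++
[1,5] -8+28=20 d=11 * → l++

l=2, r=5, best |Δ|=11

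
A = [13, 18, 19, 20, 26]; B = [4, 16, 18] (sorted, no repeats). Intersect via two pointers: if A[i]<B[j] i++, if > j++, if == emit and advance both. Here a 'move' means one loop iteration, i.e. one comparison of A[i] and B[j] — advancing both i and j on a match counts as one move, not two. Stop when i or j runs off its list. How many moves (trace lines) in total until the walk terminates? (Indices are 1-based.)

4 moves

i=1 j=1: 13>4, j++
i=1 j=2: 13<16, i++
i=2 j=2: 18>16, j++
i=2 j=3: 18==18 emit, i++,j++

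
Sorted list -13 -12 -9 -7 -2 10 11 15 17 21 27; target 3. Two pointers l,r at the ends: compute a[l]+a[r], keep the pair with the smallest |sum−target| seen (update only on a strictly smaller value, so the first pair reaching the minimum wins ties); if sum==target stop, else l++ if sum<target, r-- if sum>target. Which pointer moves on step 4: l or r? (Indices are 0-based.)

l

[0,10] -13+27=14 d=11 * → r--
[0,9] -13+21=8 d=5 * → r--
[0,8] -13+17=4 d=1 * → r--
[0,7] -13+15=2 d=1 → l++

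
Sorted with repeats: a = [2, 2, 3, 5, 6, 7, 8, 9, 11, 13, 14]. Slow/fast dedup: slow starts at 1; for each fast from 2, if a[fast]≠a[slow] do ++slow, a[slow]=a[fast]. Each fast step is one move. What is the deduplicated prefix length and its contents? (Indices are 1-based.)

length 10; prefix = [2, 3, 5, 6, 7, 8, 9, 11, 13, 14]

slow=1 fast=2: a[fast]=2=a[slow] dup, fast++
slow=1 fast=3: a[fast]=3≠a[slow]=2 write a[2]=3, slow++,fast++
slow=2 fast=4: a[fast]=5≠a[slow]=3 write a[3]=5, slow++,fast++
slow=3 fast=5: a[fast]=6≠a[slow]=5 write a[4]=6, slow++,fast++
slow=4 fast=6: a[fast]=7≠a[slow]=6 write a[5]=7, slow++,fast++
slow=5 fast=7: a[fast]=8≠a[slow]=7 write a[6]=8, slow++,fast++
slow=6 fast=8: a[fast]=9≠a[slow]=8 write a[7]=9, slow++,fast++
slow=7 fast=9: a[fast]=11≠a[slow]=9 write a[8]=11, slow++,fast++
slow=8 fast=10: a[fast]=13≠a[slow]=11 write a[9]=13, slow++,fast++
slow=9 fast=11: a[fast]=14≠a[slow]=13 write a[10]=14, slow++,fast++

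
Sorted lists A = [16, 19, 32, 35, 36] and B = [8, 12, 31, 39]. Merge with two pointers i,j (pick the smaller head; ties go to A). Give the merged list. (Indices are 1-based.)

[i=1,j=1] A[i]=16>B[j]=8 take 8 → j++
[i=1,j=2] A[i]=16>B[j]=12 take 12 → j++
[i=1,j=3] A[i]=16<=B[j]=31 take 16 → i++
[i=2,j=3] A[i]=19<=B[j]=31 take 19 → i++
[i=3,j=3] A[i]=32>B[j]=31 take 31 → j++
[i=3,j=4] A[i]=32<=B[j]=39 take 32 → i++
[i=4,j=4] A[i]=35<=B[j]=39 take 35 → i++
[i=5,j=4] A[i]=36<=B[j]=39 take 36 → i++
[i=6,j=4] A done, take B[j]=39 → j++

[8, 12, 16, 19, 31, 32, 35, 36, 39]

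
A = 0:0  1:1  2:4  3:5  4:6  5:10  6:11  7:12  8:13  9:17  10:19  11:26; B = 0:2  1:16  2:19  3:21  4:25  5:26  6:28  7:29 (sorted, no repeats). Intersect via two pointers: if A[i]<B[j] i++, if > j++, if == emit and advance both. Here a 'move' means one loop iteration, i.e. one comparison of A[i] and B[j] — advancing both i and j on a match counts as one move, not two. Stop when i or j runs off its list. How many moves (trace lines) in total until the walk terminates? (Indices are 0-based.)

16 moves

i=0 j=0: 0<2, i++
i=1 j=0: 1<2, i++
i=2 j=0: 4>2, j++
i=2 j=1: 4<16, i++
i=3 j=1: 5<16, i++
i=4 j=1: 6<16, i++
i=5 j=1: 10<16, i++
i=6 j=1: 11<16, i++
i=7 j=1: 12<16, i++
i=8 j=1: 13<16, i++
i=9 j=1: 17>16, j++
i=9 j=2: 17<19, i++
i=10 j=2: 19==19 emit, i++,j++
i=11 j=3: 26>21, j++
i=11 j=4: 26>25, j++
i=11 j=5: 26==26 emit, i++,j++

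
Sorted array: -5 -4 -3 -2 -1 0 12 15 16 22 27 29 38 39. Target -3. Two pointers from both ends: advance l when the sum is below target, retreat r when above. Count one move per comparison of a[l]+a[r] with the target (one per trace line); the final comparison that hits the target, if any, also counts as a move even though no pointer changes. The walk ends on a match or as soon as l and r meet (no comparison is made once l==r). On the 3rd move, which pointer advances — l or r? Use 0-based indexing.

r

l=0 r=13: -5+39=34 >-3, r--
l=0 r=12: -5+38=33 >-3, r--
l=0 r=11: -5+29=24 >-3, r--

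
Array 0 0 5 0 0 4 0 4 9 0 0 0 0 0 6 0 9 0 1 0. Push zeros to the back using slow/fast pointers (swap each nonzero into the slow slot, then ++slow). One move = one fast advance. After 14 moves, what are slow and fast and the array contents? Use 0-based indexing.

slow=4, fast=14, a=[5, 4, 4, 9, 0, 0, 0, 0, 0, 0, 0, 0, 0, 0, 6, 0, 9, 0, 1, 0]

(s=0,f=0) a[fast]=0 → fast++
(s=0,f=1) a[fast]=0 → fast++
(s=0,f=2) a[fast]=5≠0 swap→a[0]=5 → slow++,fast++
(s=1,f=3) a[fast]=0 → fast++
(s=1,f=4) a[fast]=0 → fast++
(s=1,f=5) a[fast]=4≠0 swap→a[1]=4 → slow++,fast++
(s=2,f=6) a[fast]=0 → fast++
(s=2,f=7) a[fast]=4≠0 swap→a[2]=4 → slow++,fast++
(s=3,f=8) a[fast]=9≠0 swap→a[3]=9 → slow++,fast++
(s=4,f=9) a[fast]=0 → fast++
(s=4,f=10) a[fast]=0 → fast++
(s=4,f=11) a[fast]=0 → fast++
(s=4,f=12) a[fast]=0 → fast++
(s=4,f=13) a[fast]=0 → fast++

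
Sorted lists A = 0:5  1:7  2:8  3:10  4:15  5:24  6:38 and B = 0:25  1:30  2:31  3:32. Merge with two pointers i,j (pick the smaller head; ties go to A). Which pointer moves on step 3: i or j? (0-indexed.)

i

i=0 j=0: A[i]=5<=B[j]=25 take 5, i++
i=1 j=0: A[i]=7<=B[j]=25 take 7, i++
i=2 j=0: A[i]=8<=B[j]=25 take 8, i++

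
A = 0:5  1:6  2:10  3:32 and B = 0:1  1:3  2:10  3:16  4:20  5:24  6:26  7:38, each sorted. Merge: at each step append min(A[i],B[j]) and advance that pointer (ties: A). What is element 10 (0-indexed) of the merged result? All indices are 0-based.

[i=0,j=0] A[i]=5>B[j]=1 take 1 → j++
[i=0,j=1] A[i]=5>B[j]=3 take 3 → j++
[i=0,j=2] A[i]=5<=B[j]=10 take 5 → i++
[i=1,j=2] A[i]=6<=B[j]=10 take 6 → i++
[i=2,j=2] A[i]=10<=B[j]=10 take 10 → i++
[i=3,j=2] A[i]=32>B[j]=10 take 10 → j++
[i=3,j=3] A[i]=32>B[j]=16 take 16 → j++
[i=3,j=4] A[i]=32>B[j]=20 take 20 → j++
[i=3,j=5] A[i]=32>B[j]=24 take 24 → j++
[i=3,j=6] A[i]=32>B[j]=26 take 26 → j++
[i=3,j=7] A[i]=32<=B[j]=38 take 32 → i++
[i=4,j=7] A done, take B[j]=38 → j++

merged[10] = 32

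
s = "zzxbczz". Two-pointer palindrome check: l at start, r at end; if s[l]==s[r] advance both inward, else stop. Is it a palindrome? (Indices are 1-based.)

l=1 r=7: 'z'=='z', l++,r--
l=2 r=6: 'z'=='z', l++,r--
l=3 r=5: 'x'!='c', stop

not a palindrome (mismatch at 3,5)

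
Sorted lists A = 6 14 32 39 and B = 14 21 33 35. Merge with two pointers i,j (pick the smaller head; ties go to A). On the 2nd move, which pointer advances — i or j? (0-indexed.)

[i=0,j=0] A[i]=6<=B[j]=14 take 6 → i++
[i=1,j=0] A[i]=14<=B[j]=14 take 14 → i++

i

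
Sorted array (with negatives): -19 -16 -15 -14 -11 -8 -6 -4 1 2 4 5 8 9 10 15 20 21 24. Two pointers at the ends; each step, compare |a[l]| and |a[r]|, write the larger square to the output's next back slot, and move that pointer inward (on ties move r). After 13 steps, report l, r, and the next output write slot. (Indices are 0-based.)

[0,18] |-19|<=|24| out[18]=576 → r--
[0,17] |-19|<=|21| out[17]=441 → r--
[0,16] |-19|<=|20| out[16]=400 → r--
[0,15] |-19|>|15| out[15]=361 → l++
[1,15] |-16|>|15| out[14]=256 → l++
[2,15] |-15|<=|15| out[13]=225 → r--
[2,14] |-15|>|10| out[12]=225 → l++
[3,14] |-14|>|10| out[11]=196 → l++
[4,14] |-11|>|10| out[10]=121 → l++
[5,14] |-8|<=|10| out[9]=100 → r--
[5,13] |-8|<=|9| out[8]=81 → r--
[5,12] |-8|<=|8| out[7]=64 → r--
[5,11] |-8|>|5| out[6]=64 → l++

l=6, r=11, next write slot=5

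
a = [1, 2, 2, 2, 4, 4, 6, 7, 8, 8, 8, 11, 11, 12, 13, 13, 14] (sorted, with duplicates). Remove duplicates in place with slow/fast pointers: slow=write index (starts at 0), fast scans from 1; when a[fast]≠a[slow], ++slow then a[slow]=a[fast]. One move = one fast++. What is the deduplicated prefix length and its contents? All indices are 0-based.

length 10; prefix = [1, 2, 4, 6, 7, 8, 11, 12, 13, 14]

(s=0,f=1) a[fast]=2≠a[slow]=1 write a[1]=2 → slow++,fast++
(s=1,f=2) a[fast]=2=a[slow] dup → fast++
(s=1,f=3) a[fast]=2=a[slow] dup → fast++
(s=1,f=4) a[fast]=4≠a[slow]=2 write a[2]=4 → slow++,fast++
(s=2,f=5) a[fast]=4=a[slow] dup → fast++
(s=2,f=6) a[fast]=6≠a[slow]=4 write a[3]=6 → slow++,fast++
(s=3,f=7) a[fast]=7≠a[slow]=6 write a[4]=7 → slow++,fast++
(s=4,f=8) a[fast]=8≠a[slow]=7 write a[5]=8 → slow++,fast++
(s=5,f=9) a[fast]=8=a[slow] dup → fast++
(s=5,f=10) a[fast]=8=a[slow] dup → fast++
(s=5,f=11) a[fast]=11≠a[slow]=8 write a[6]=11 → slow++,fast++
(s=6,f=12) a[fast]=11=a[slow] dup → fast++
(s=6,f=13) a[fast]=12≠a[slow]=11 write a[7]=12 → slow++,fast++
(s=7,f=14) a[fast]=13≠a[slow]=12 write a[8]=13 → slow++,fast++
(s=8,f=15) a[fast]=13=a[slow] dup → fast++
(s=8,f=16) a[fast]=14≠a[slow]=13 write a[9]=14 → slow++,fast++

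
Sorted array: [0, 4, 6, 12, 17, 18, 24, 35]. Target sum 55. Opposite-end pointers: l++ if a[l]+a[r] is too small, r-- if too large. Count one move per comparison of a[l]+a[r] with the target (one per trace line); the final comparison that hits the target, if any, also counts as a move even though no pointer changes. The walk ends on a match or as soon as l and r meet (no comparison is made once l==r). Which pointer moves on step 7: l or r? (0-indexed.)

[0,7] 0+35=35 <55 → l++
[1,7] 4+35=39 <55 → l++
[2,7] 6+35=41 <55 → l++
[3,7] 12+35=47 <55 → l++
[4,7] 17+35=52 <55 → l++
[5,7] 18+35=53 <55 → l++
[6,7] 24+35=59 >55 → r--

r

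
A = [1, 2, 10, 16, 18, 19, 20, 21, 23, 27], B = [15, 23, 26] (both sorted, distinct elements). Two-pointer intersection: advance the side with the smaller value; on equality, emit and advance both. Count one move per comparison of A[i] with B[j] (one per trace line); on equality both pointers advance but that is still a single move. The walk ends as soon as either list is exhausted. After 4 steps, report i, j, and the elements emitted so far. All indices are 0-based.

[i=0,j=0] 1<15 → i++
[i=1,j=0] 2<15 → i++
[i=2,j=0] 10<15 → i++
[i=3,j=0] 16>15 → j++

i=3, j=1, emitted=[]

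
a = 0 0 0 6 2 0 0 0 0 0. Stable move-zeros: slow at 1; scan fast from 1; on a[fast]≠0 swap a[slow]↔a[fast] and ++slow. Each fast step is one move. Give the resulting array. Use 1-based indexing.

[6, 2, 0, 0, 0, 0, 0, 0, 0, 0]

(s=1,f=1) a[fast]=0 → fast++
(s=1,f=2) a[fast]=0 → fast++
(s=1,f=3) a[fast]=0 → fast++
(s=1,f=4) a[fast]=6≠0 swap→a[1]=6 → slow++,fast++
(s=2,f=5) a[fast]=2≠0 swap→a[2]=2 → slow++,fast++
(s=3,f=6) a[fast]=0 → fast++
(s=3,f=7) a[fast]=0 → fast++
(s=3,f=8) a[fast]=0 → fast++
(s=3,f=9) a[fast]=0 → fast++
(s=3,f=10) a[fast]=0 → fast++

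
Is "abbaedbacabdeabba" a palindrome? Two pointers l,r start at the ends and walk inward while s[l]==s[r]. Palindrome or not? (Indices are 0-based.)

[0,16] 'a'=='a' → l++,r--
[1,15] 'b'=='b' → l++,r--
[2,14] 'b'=='b' → l++,r--
[3,13] 'a'=='a' → l++,r--
[4,12] 'e'=='e' → l++,r--
[5,11] 'd'=='d' → l++,r--
[6,10] 'b'=='b' → l++,r--
[7,9] 'a'=='a' → l++,r--

palindrome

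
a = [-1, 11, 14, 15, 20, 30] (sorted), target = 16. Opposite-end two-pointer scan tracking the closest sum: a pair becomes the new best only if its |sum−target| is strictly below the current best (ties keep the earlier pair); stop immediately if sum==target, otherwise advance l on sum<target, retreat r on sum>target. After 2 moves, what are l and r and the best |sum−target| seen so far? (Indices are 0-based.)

l=0 r=5: -1+30=29 d=13 *, r--
l=0 r=4: -1+20=19 d=3 *, r--

l=0, r=3, best |Δ|=3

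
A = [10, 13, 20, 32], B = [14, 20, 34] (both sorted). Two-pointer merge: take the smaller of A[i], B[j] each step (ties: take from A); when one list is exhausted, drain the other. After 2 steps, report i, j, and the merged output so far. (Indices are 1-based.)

i=3, j=1, merged so far=[10, 13]

[i=1,j=1] A[i]=10<=B[j]=14 take 10 → i++
[i=2,j=1] A[i]=13<=B[j]=14 take 13 → i++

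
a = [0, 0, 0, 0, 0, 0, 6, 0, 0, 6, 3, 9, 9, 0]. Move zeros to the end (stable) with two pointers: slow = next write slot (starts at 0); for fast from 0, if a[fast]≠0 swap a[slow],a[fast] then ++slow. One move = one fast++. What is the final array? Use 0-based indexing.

[6, 6, 3, 9, 9, 0, 0, 0, 0, 0, 0, 0, 0, 0]

(s=0,f=0) a[fast]=0 → fast++
(s=0,f=1) a[fast]=0 → fast++
(s=0,f=2) a[fast]=0 → fast++
(s=0,f=3) a[fast]=0 → fast++
(s=0,f=4) a[fast]=0 → fast++
(s=0,f=5) a[fast]=0 → fast++
(s=0,f=6) a[fast]=6≠0 swap→a[0]=6 → slow++,fast++
(s=1,f=7) a[fast]=0 → fast++
(s=1,f=8) a[fast]=0 → fast++
(s=1,f=9) a[fast]=6≠0 swap→a[1]=6 → slow++,fast++
(s=2,f=10) a[fast]=3≠0 swap→a[2]=3 → slow++,fast++
(s=3,f=11) a[fast]=9≠0 swap→a[3]=9 → slow++,fast++
(s=4,f=12) a[fast]=9≠0 swap→a[4]=9 → slow++,fast++
(s=5,f=13) a[fast]=0 → fast++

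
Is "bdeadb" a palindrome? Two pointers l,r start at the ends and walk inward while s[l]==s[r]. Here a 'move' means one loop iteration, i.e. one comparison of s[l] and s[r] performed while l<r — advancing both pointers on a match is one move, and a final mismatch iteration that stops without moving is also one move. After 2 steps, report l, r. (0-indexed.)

l=2, r=3

l=0 r=5: 'b'=='b', l++,r--
l=1 r=4: 'd'=='d', l++,r--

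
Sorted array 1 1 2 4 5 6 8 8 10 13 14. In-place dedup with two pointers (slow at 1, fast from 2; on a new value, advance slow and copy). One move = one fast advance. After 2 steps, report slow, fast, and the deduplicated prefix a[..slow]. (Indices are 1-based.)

(s=1,f=2) a[fast]=1=a[slow] dup → fast++
(s=1,f=3) a[fast]=2≠a[slow]=1 write a[2]=2 → slow++,fast++

slow=2, fast=4, prefix=[1, 2]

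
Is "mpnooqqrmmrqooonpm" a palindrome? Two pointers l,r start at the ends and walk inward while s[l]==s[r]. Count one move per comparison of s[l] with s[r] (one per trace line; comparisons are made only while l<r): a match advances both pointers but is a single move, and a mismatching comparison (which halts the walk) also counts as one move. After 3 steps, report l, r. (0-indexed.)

[0,17] 'm'=='m' → l++,r--
[1,16] 'p'=='p' → l++,r--
[2,15] 'n'=='n' → l++,r--

l=3, r=14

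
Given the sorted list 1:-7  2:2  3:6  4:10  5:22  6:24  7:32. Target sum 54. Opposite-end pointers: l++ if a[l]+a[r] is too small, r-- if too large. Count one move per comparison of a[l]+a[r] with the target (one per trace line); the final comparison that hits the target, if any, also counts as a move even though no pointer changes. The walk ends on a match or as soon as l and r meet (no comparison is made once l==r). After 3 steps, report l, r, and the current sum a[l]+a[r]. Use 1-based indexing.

l=4, r=7, sum=42

[1,7] -7+32=25 <54 → l++
[2,7] 2+32=34 <54 → l++
[3,7] 6+32=38 <54 → l++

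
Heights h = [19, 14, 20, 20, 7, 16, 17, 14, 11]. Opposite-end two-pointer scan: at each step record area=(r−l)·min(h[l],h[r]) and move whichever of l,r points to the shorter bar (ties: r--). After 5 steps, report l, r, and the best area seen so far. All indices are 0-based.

[0,8] min(19,11)*8=88 best=88 * → r--
[0,7] min(19,14)*7=98 best=98 * → r--
[0,6] min(19,17)*6=102 best=102 * → r--
[0,5] min(19,16)*5=80 best=102 → r--
[0,4] min(19,7)*4=28 best=102 → r--

l=0, r=3, best area=102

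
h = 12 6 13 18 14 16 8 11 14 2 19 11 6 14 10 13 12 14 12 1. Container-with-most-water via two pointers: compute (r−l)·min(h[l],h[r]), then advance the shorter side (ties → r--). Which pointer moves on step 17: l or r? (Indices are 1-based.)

[1,20] min(12,1)*19=19 best=19 * → r--
[1,19] min(12,12)*18=216 best=216 * → r--
[1,18] min(12,14)*17=204 best=216 → l++
[2,18] min(6,14)*16=96 best=216 → l++
[3,18] min(13,14)*15=195 best=216 → l++
[4,18] min(18,14)*14=196 best=216 → r--
[4,17] min(18,12)*13=156 best=216 → r--
[4,16] min(18,13)*12=156 best=216 → r--
[4,15] min(18,10)*11=110 best=216 → r--
[4,14] min(18,14)*10=140 best=216 → r--
[4,13] min(18,6)*9=54 best=216 → r--
[4,12] min(18,11)*8=88 best=216 → r--
[4,11] min(18,19)*7=126 best=216 → l++
[5,11] min(14,19)*6=84 best=216 → l++
[6,11] min(16,19)*5=80 best=216 → l++
[7,11] min(8,19)*4=32 best=216 → l++
[8,11] min(11,19)*3=33 best=216 → l++

l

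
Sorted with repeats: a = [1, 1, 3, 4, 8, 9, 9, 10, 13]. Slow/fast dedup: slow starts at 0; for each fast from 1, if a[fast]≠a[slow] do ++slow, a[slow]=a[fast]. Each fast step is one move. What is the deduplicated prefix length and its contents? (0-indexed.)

slow=0 fast=1: a[fast]=1=a[slow] dup, fast++
slow=0 fast=2: a[fast]=3≠a[slow]=1 write a[1]=3, slow++,fast++
slow=1 fast=3: a[fast]=4≠a[slow]=3 write a[2]=4, slow++,fast++
slow=2 fast=4: a[fast]=8≠a[slow]=4 write a[3]=8, slow++,fast++
slow=3 fast=5: a[fast]=9≠a[slow]=8 write a[4]=9, slow++,fast++
slow=4 fast=6: a[fast]=9=a[slow] dup, fast++
slow=4 fast=7: a[fast]=10≠a[slow]=9 write a[5]=10, slow++,fast++
slow=5 fast=8: a[fast]=13≠a[slow]=10 write a[6]=13, slow++,fast++

length 7; prefix = [1, 3, 4, 8, 9, 10, 13]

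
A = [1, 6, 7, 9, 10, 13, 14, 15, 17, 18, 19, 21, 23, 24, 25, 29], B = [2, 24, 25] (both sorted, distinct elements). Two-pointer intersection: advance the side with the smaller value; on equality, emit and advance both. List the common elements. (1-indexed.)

[i=1,j=1] 1<2 → i++
[i=2,j=1] 6>2 → j++
[i=2,j=2] 6<24 → i++
[i=3,j=2] 7<24 → i++
[i=4,j=2] 9<24 → i++
[i=5,j=2] 10<24 → i++
[i=6,j=2] 13<24 → i++
[i=7,j=2] 14<24 → i++
[i=8,j=2] 15<24 → i++
[i=9,j=2] 17<24 → i++
[i=10,j=2] 18<24 → i++
[i=11,j=2] 19<24 → i++
[i=12,j=2] 21<24 → i++
[i=13,j=2] 23<24 → i++
[i=14,j=2] 24==24 emit → i++,j++
[i=15,j=3] 25==25 emit → i++,j++

intersection = [24, 25]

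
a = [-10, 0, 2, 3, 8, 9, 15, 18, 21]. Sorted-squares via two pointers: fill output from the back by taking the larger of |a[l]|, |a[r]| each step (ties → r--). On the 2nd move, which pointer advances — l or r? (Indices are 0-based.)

r

l=0 r=8: |-10|<=|21| out[8]=441, r--
l=0 r=7: |-10|<=|18| out[7]=324, r--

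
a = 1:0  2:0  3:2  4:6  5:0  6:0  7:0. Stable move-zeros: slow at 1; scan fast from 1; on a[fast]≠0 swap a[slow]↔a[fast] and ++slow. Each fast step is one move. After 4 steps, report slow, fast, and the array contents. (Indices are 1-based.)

(s=1,f=1) a[fast]=0 → fast++
(s=1,f=2) a[fast]=0 → fast++
(s=1,f=3) a[fast]=2≠0 swap→a[1]=2 → slow++,fast++
(s=2,f=4) a[fast]=6≠0 swap→a[2]=6 → slow++,fast++

slow=3, fast=5, a=[2, 6, 0, 0, 0, 0, 0]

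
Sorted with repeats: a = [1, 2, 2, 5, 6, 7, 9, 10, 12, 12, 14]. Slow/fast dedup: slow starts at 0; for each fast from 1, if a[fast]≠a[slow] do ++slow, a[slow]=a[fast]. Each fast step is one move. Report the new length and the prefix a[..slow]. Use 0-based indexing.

length 9; prefix = [1, 2, 5, 6, 7, 9, 10, 12, 14]

slow=0 fast=1: a[fast]=2≠a[slow]=1 write a[1]=2, slow++,fast++
slow=1 fast=2: a[fast]=2=a[slow] dup, fast++
slow=1 fast=3: a[fast]=5≠a[slow]=2 write a[2]=5, slow++,fast++
slow=2 fast=4: a[fast]=6≠a[slow]=5 write a[3]=6, slow++,fast++
slow=3 fast=5: a[fast]=7≠a[slow]=6 write a[4]=7, slow++,fast++
slow=4 fast=6: a[fast]=9≠a[slow]=7 write a[5]=9, slow++,fast++
slow=5 fast=7: a[fast]=10≠a[slow]=9 write a[6]=10, slow++,fast++
slow=6 fast=8: a[fast]=12≠a[slow]=10 write a[7]=12, slow++,fast++
slow=7 fast=9: a[fast]=12=a[slow] dup, fast++
slow=7 fast=10: a[fast]=14≠a[slow]=12 write a[8]=14, slow++,fast++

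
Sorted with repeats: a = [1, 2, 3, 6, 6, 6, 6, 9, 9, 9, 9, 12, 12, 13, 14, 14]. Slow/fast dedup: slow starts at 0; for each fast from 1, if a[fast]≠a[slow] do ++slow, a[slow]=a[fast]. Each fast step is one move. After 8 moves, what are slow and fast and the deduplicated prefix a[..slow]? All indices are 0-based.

slow=0 fast=1: a[fast]=2≠a[slow]=1 write a[1]=2, slow++,fast++
slow=1 fast=2: a[fast]=3≠a[slow]=2 write a[2]=3, slow++,fast++
slow=2 fast=3: a[fast]=6≠a[slow]=3 write a[3]=6, slow++,fast++
slow=3 fast=4: a[fast]=6=a[slow] dup, fast++
slow=3 fast=5: a[fast]=6=a[slow] dup, fast++
slow=3 fast=6: a[fast]=6=a[slow] dup, fast++
slow=3 fast=7: a[fast]=9≠a[slow]=6 write a[4]=9, slow++,fast++
slow=4 fast=8: a[fast]=9=a[slow] dup, fast++

slow=4, fast=9, prefix=[1, 2, 3, 6, 9]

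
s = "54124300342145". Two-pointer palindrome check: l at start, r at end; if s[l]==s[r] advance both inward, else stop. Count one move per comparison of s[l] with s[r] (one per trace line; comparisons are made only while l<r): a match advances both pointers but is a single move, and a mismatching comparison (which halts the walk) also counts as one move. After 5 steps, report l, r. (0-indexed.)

l=0 r=13: '5'=='5', l++,r--
l=1 r=12: '4'=='4', l++,r--
l=2 r=11: '1'=='1', l++,r--
l=3 r=10: '2'=='2', l++,r--
l=4 r=9: '4'=='4', l++,r--

l=5, r=8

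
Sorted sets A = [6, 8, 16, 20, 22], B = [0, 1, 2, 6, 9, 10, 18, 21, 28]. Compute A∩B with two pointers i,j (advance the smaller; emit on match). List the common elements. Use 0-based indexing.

i=0 j=0: 6>0, j++
i=0 j=1: 6>1, j++
i=0 j=2: 6>2, j++
i=0 j=3: 6==6 emit, i++,j++
i=1 j=4: 8<9, i++
i=2 j=4: 16>9, j++
i=2 j=5: 16>10, j++
i=2 j=6: 16<18, i++
i=3 j=6: 20>18, j++
i=3 j=7: 20<21, i++
i=4 j=7: 22>21, j++
i=4 j=8: 22<28, i++

intersection = [6]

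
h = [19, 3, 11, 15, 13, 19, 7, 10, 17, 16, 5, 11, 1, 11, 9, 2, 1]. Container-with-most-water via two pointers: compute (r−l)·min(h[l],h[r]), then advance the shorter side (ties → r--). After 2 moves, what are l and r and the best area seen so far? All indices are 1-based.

l=1, r=15, best area=30

l=1 r=17: min(19,1)*16=16 best=16 *, r--
l=1 r=16: min(19,2)*15=30 best=30 *, r--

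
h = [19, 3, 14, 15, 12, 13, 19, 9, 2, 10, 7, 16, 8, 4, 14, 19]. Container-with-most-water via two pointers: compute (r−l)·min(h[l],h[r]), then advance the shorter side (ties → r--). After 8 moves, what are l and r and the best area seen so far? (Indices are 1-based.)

l=1 r=16: min(19,19)*15=285 best=285 *, r--
l=1 r=15: min(19,14)*14=196 best=285, r--
l=1 r=14: min(19,4)*13=52 best=285, r--
l=1 r=13: min(19,8)*12=96 best=285, r--
l=1 r=12: min(19,16)*11=176 best=285, r--
l=1 r=11: min(19,7)*10=70 best=285, r--
l=1 r=10: min(19,10)*9=90 best=285, r--
l=1 r=9: min(19,2)*8=16 best=285, r--

l=1, r=8, best area=285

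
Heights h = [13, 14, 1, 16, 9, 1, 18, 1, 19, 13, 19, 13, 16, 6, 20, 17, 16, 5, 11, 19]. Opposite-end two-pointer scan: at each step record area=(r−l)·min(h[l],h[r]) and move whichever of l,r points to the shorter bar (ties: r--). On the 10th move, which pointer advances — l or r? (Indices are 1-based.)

r

l=1 r=20: min(13,19)*19=247 best=247 *, l++
l=2 r=20: min(14,19)*18=252 best=252 *, l++
l=3 r=20: min(1,19)*17=17 best=252, l++
l=4 r=20: min(16,19)*16=256 best=256 *, l++
l=5 r=20: min(9,19)*15=135 best=256, l++
l=6 r=20: min(1,19)*14=14 best=256, l++
l=7 r=20: min(18,19)*13=234 best=256, l++
l=8 r=20: min(1,19)*12=12 best=256, l++
l=9 r=20: min(19,19)*11=209 best=256, r--
l=9 r=19: min(19,11)*10=110 best=256, r--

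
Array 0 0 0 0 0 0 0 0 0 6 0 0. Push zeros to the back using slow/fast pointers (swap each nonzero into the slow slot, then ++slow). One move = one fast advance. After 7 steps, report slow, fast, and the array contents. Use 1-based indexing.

slow=1, fast=8, a=[0, 0, 0, 0, 0, 0, 0, 0, 0, 6, 0, 0]

(s=1,f=1) a[fast]=0 → fast++
(s=1,f=2) a[fast]=0 → fast++
(s=1,f=3) a[fast]=0 → fast++
(s=1,f=4) a[fast]=0 → fast++
(s=1,f=5) a[fast]=0 → fast++
(s=1,f=6) a[fast]=0 → fast++
(s=1,f=7) a[fast]=0 → fast++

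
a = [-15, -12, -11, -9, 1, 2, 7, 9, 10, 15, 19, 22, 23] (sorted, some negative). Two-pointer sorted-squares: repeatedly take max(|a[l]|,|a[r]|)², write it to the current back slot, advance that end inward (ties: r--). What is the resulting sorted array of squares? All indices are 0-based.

[0,12] |-15|<=|23| out[12]=529 → r--
[0,11] |-15|<=|22| out[11]=484 → r--
[0,10] |-15|<=|19| out[10]=361 → r--
[0,9] |-15|<=|15| out[9]=225 → r--
[0,8] |-15|>|10| out[8]=225 → l++
[1,8] |-12|>|10| out[7]=144 → l++
[2,8] |-11|>|10| out[6]=121 → l++
[3,8] |-9|<=|10| out[5]=100 → r--
[3,7] |-9|<=|9| out[4]=81 → r--
[3,6] |-9|>|7| out[3]=81 → l++
[4,6] |1|<=|7| out[2]=49 → r--
[4,5] |1|<=|2| out[1]=4 → r--
[4,4] |1|<=|1| out[0]=1 → r--

[1, 4, 49, 81, 81, 100, 121, 144, 225, 225, 361, 484, 529]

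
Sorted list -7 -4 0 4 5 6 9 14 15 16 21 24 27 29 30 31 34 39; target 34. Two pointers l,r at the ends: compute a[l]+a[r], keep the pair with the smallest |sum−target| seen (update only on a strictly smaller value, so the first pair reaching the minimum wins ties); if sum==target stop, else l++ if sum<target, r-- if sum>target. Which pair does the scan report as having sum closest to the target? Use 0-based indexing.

l=0 r=17: -7+39=32 d=2 *, l++
l=1 r=17: -4+39=35 d=1 *, r--
l=1 r=16: -4+34=30 d=4, l++
l=2 r=16: 0+34=34 d=0 *, stop

pair (0, 34) with sum 34 (|Δ|=0)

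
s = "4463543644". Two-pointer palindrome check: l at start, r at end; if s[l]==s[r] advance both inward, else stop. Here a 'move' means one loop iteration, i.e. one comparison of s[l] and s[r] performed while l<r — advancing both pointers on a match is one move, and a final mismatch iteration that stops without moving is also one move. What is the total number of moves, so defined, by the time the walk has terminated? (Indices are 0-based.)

5 moves

l=0 r=9: '4'=='4', l++,r--
l=1 r=8: '4'=='4', l++,r--
l=2 r=7: '6'=='6', l++,r--
l=3 r=6: '3'=='3', l++,r--
l=4 r=5: '5'!='4', stop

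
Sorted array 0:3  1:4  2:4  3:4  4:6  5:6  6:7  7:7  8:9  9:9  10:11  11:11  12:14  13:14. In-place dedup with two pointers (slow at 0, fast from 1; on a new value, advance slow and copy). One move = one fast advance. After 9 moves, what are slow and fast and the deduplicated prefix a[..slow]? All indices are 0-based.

slow=4, fast=10, prefix=[3, 4, 6, 7, 9]

slow=0 fast=1: a[fast]=4≠a[slow]=3 write a[1]=4, slow++,fast++
slow=1 fast=2: a[fast]=4=a[slow] dup, fast++
slow=1 fast=3: a[fast]=4=a[slow] dup, fast++
slow=1 fast=4: a[fast]=6≠a[slow]=4 write a[2]=6, slow++,fast++
slow=2 fast=5: a[fast]=6=a[slow] dup, fast++
slow=2 fast=6: a[fast]=7≠a[slow]=6 write a[3]=7, slow++,fast++
slow=3 fast=7: a[fast]=7=a[slow] dup, fast++
slow=3 fast=8: a[fast]=9≠a[slow]=7 write a[4]=9, slow++,fast++
slow=4 fast=9: a[fast]=9=a[slow] dup, fast++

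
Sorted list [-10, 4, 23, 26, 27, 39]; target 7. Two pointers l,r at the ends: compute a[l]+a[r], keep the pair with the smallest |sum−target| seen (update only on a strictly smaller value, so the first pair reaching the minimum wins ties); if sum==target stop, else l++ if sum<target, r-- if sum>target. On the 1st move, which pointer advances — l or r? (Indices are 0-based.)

r

[0,5] -10+39=29 d=22 * → r--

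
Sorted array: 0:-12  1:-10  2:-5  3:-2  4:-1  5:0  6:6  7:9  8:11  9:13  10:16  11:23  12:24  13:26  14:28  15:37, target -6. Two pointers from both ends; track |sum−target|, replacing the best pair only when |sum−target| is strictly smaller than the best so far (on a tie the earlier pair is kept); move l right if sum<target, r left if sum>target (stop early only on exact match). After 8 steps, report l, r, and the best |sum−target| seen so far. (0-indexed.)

[0,15] -12+37=25 d=31 * → r--
[0,14] -12+28=16 d=22 * → r--
[0,13] -12+26=14 d=20 * → r--
[0,12] -12+24=12 d=18 * → r--
[0,11] -12+23=11 d=17 * → r--
[0,10] -12+16=4 d=10 * → r--
[0,9] -12+13=1 d=7 * → r--
[0,8] -12+11=-1 d=5 * → r--

l=0, r=7, best |Δ|=5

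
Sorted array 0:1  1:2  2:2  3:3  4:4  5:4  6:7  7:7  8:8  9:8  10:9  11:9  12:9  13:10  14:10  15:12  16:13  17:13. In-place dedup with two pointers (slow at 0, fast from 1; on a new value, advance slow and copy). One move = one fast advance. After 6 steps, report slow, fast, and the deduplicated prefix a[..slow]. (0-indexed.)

slow=4, fast=7, prefix=[1, 2, 3, 4, 7]

slow=0 fast=1: a[fast]=2≠a[slow]=1 write a[1]=2, slow++,fast++
slow=1 fast=2: a[fast]=2=a[slow] dup, fast++
slow=1 fast=3: a[fast]=3≠a[slow]=2 write a[2]=3, slow++,fast++
slow=2 fast=4: a[fast]=4≠a[slow]=3 write a[3]=4, slow++,fast++
slow=3 fast=5: a[fast]=4=a[slow] dup, fast++
slow=3 fast=6: a[fast]=7≠a[slow]=4 write a[4]=7, slow++,fast++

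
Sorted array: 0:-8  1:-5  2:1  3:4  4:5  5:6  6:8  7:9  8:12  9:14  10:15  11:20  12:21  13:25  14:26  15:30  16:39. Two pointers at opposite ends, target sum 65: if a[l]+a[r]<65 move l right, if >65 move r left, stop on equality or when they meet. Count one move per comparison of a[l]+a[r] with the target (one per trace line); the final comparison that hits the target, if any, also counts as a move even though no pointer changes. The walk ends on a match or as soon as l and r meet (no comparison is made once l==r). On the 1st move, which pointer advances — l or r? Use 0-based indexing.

l

l=0 r=16: -8+39=31 <65, l++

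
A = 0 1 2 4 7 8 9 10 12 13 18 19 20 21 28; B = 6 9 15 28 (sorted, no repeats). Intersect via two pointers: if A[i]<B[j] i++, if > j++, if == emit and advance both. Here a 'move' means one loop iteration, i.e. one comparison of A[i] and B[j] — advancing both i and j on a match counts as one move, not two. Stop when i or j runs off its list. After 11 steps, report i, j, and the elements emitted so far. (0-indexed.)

i=10, j=2, emitted=[9]

i=0 j=0: 0<6, i++
i=1 j=0: 1<6, i++
i=2 j=0: 2<6, i++
i=3 j=0: 4<6, i++
i=4 j=0: 7>6, j++
i=4 j=1: 7<9, i++
i=5 j=1: 8<9, i++
i=6 j=1: 9==9 emit, i++,j++
i=7 j=2: 10<15, i++
i=8 j=2: 12<15, i++
i=9 j=2: 13<15, i++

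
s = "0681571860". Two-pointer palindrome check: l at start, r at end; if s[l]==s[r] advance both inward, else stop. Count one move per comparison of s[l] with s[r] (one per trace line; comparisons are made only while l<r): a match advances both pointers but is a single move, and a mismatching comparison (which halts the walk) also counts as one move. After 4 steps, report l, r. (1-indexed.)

l=5, r=6

[1,10] '0'=='0' → l++,r--
[2,9] '6'=='6' → l++,r--
[3,8] '8'=='8' → l++,r--
[4,7] '1'=='1' → l++,r--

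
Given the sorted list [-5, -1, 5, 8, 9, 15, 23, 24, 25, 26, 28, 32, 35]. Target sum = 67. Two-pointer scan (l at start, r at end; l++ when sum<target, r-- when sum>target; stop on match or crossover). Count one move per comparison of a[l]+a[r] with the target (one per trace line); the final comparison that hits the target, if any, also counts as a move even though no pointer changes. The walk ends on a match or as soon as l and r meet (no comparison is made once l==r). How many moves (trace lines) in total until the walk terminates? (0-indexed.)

12 moves

[0,12] -5+35=30 <67 → l++
[1,12] -1+35=34 <67 → l++
[2,12] 5+35=40 <67 → l++
[3,12] 8+35=43 <67 → l++
[4,12] 9+35=44 <67 → l++
[5,12] 15+35=50 <67 → l++
[6,12] 23+35=58 <67 → l++
[7,12] 24+35=59 <67 → l++
[8,12] 25+35=60 <67 → l++
[9,12] 26+35=61 <67 → l++
[10,12] 28+35=63 <67 → l++
[11,12] 32+35=67 → found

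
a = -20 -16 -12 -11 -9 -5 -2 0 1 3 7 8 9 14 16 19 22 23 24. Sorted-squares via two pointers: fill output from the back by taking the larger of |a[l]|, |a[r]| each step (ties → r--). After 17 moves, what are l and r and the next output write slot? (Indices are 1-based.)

[1,19] |-20|<=|24| out[19]=576 → r--
[1,18] |-20|<=|23| out[18]=529 → r--
[1,17] |-20|<=|22| out[17]=484 → r--
[1,16] |-20|>|19| out[16]=400 → l++
[2,16] |-16|<=|19| out[15]=361 → r--
[2,15] |-16|<=|16| out[14]=256 → r--
[2,14] |-16|>|14| out[13]=256 → l++
[3,14] |-12|<=|14| out[12]=196 → r--
[3,13] |-12|>|9| out[11]=144 → l++
[4,13] |-11|>|9| out[10]=121 → l++
[5,13] |-9|<=|9| out[9]=81 → r--
[5,12] |-9|>|8| out[8]=81 → l++
[6,12] |-5|<=|8| out[7]=64 → r--
[6,11] |-5|<=|7| out[6]=49 → r--
[6,10] |-5|>|3| out[5]=25 → l++
[7,10] |-2|<=|3| out[4]=9 → r--
[7,9] |-2|>|1| out[3]=4 → l++

l=8, r=9, next write slot=2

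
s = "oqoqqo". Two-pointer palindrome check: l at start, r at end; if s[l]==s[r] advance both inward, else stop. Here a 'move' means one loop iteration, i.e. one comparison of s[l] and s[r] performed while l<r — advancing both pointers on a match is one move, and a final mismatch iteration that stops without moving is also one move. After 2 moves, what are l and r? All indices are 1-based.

l=1 r=6: 'o'=='o', l++,r--
l=2 r=5: 'q'=='q', l++,r--

l=3, r=4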